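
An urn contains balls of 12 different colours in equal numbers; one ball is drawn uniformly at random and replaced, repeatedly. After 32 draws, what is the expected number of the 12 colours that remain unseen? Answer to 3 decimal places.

For each colour, P(unseen after 32) = (11/12)^32 = 0.0618.
By linearity of expectation, E[unseen] = 12·(11/12)^32 = 0.7412.

0.741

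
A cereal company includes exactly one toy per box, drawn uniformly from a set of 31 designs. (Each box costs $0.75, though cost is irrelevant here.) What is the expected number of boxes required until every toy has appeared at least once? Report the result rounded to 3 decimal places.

After k distinct toys have appeared, the next box gives a new one with probability (31-k)/31, so the expected wait for the (k+1)-th is 31/(31-k).
E[T] = 31/31 + 31/30 + 31/29 + ... + 31/2 + 31/1 = 31·H_{31}.
H_{31} = 4.0272, so E[T] = 124.8446.

124.845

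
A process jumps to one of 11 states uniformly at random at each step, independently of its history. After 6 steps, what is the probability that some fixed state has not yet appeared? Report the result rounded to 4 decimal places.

0.5645

On each step the fixed state fails to appear with probability 10/11.
P(still missing after 6) = (10/11)^6 = 0.56447.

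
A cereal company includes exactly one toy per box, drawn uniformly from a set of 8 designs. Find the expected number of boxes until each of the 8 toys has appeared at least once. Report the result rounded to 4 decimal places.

21.7429

After k distinct toys have appeared, the next box gives a new one with probability (8-k)/8, so the expected wait for the (k+1)-th is 8/(8-k).
E[T] = 8/8 + 8/7 + 8/6 + ... + 8/2 + 8/1 = 8·H_{8}.
H_{8} = 2.71786, so E[T] = 21.74286.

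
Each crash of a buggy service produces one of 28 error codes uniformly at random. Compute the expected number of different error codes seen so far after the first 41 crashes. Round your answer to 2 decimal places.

21.70

For each error code, P(seen in 41 crashes) = 1 - (27/28)^41 = 0.775.
By linearity of expectation, E[distinct seen] = 28·(1 - (27/28)^41) = 21.696.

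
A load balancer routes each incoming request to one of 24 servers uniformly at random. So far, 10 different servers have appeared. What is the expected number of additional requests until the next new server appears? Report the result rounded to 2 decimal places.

The number of requests until the next new server is geometric with success probability 14/24, so its mean is 24/14.
E = 24/14 = 1.714.

1.71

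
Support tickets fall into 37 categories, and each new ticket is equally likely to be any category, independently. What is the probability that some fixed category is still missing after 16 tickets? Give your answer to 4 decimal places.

On each ticket the fixed category fails to appear with probability 36/37.
P(still missing after 16) = (36/37)^16 = 0.64508.

0.6451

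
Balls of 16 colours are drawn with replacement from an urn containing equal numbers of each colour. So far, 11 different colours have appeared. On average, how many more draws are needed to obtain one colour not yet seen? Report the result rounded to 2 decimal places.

3.20

The number of draws until the next new colour is geometric with success probability 5/16, so its mean is 16/5.
E = 16/5 = 3.200.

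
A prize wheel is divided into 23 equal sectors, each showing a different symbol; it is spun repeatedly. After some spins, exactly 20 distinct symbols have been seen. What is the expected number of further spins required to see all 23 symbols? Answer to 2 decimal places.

With k distinct symbols already seen, the next new one takes an expected 23/(23-k) spins.
Sum over k = 20,...,22: E = 23/3 + 23/2 + 23/1 = 42.167.

42.17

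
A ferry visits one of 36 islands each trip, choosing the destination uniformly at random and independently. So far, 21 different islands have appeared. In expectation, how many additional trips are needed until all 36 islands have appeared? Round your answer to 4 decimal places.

From k distinct to k+1 distinct takes on average 36/(36-k) trips.
Sum over k = 21,...,35: E = 36/15 + 36/14 + 36/13 + ... + 36/2 + 36/1 = 119.45624.

119.4562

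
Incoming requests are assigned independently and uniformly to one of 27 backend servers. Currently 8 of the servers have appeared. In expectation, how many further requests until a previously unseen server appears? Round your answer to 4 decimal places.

1.4211

Each request yields a new server with probability (27-8)/27 = 19/27, so the wait is geometric with mean 27/19.
E = 27/19 = 1.42105.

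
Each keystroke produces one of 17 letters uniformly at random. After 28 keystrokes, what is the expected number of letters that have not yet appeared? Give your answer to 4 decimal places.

For each letter, P(unseen after 28) = (16/17)^28 = 0.18314.
By linearity of expectation, E[unseen] = 17·(16/17)^28 = 3.11343.

3.1134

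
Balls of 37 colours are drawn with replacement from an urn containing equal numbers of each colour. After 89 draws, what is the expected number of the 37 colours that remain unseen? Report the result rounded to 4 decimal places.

For each colour, P(unseen after 89) = (36/37)^89 = 0.08729.
By linearity of expectation, E[unseen] = 37·(36/37)^89 = 3.22976.

3.2298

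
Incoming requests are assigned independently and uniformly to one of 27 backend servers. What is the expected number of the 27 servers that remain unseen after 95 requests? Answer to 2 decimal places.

For each server, P(unseen after 95) = (26/27)^95 = 0.028.
By linearity of expectation, E[unseen] = 27·(26/27)^95 = 0.749.

0.75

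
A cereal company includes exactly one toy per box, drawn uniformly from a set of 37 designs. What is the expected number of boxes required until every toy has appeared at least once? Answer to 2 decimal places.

155.46

After k distinct toys have appeared, the next box gives a new one with probability (37-k)/37, so the expected wait for the (k+1)-th is 37/(37-k).
E[T] = 37/37 + 37/36 + 37/35 + ... + 37/2 + 37/1 = 37·H_{37}.
H_{37} = 4.202, so E[T] = 155.459.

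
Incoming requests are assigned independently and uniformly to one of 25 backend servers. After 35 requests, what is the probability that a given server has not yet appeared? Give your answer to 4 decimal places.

Each request misses the fixed server with probability (25-1)/25 = 24/25, independently.
P(still missing after 35) = (24/25)^35 = 0.23960.

0.2396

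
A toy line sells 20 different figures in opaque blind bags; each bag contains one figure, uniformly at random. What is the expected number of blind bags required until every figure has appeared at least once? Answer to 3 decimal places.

After k distinct figures have appeared, the next blind bag gives a new one with probability (20-k)/20, so the expected wait for the (k+1)-th is 20/(20-k).
E[T] = 20/20 + 20/19 + 20/18 + ... + 20/2 + 20/1 = 20·H_{20}.
H_{20} = 3.5977, so E[T] = 71.9548.

71.955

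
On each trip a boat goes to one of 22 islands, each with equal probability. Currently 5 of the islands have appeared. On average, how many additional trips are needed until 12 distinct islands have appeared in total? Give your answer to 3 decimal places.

11.233

From k distinct to k+1 distinct takes on average 22/(22-k) trips.
Sum over k = 5,...,11: E = 22/17 + 22/16 + 22/15 + ... + 22/12 + 22/11 = 11.2329.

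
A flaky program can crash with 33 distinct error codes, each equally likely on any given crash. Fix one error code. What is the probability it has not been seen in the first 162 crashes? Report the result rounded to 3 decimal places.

On each crash the fixed error code fails to appear with probability 32/33.
P(still missing after 162) = (32/33)^162 = 0.0068.

0.007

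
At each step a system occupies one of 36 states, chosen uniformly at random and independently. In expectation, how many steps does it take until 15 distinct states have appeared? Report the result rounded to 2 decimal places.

With k distinct states already seen, the next new one arrives after an expected 36/(36-k) steps.
Sum over k = 0,...,14: E = 36/36 + 36/35 + 36/34 + ... + 36/23 + 36/22 = 19.051.

19.05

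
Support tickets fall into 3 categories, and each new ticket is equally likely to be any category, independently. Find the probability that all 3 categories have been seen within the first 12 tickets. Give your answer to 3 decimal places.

0.977

By inclusion–exclusion over which categories are missing,
P(all seen) = Σ_{j=0}^{3} (-1)^j C(3,j)((3-j)/3)^12
= 1.0000 - 0.0231 + 0.0000 - 0.0000
= 0.9769.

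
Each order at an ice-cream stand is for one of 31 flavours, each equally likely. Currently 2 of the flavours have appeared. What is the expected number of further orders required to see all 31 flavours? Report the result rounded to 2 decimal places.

From k distinct to k+1 distinct takes on average 31/(31-k) orders.
Sum over k = 2,...,30: E = 31/29 + 31/28 + 31/27 + ... + 31/2 + 31/1 = 122.811.

122.81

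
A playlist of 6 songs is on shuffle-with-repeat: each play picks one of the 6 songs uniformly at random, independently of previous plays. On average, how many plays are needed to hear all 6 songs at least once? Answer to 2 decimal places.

14.70

After k distinct songs have appeared, the next play gives a new one with probability (6-k)/6, so the expected wait for the (k+1)-th is 6/(6-k).
E[T] = 6/6 + 6/5 + 6/4 + 6/3 + 6/2 + 6/1 = 6·H_{6}.
H_{6} = 2.450, so E[T] = 14.700.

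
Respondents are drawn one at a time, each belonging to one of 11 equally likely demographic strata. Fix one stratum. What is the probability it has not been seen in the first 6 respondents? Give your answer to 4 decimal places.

0.5645

Each respondent misses the fixed stratum with probability (11-1)/11 = 10/11, independently.
P(still missing after 6) = (10/11)^6 = 0.56447.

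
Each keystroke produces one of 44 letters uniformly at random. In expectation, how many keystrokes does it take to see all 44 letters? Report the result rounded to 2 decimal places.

192.40

Split into phases: going from k distinct to k+1 distinct takes on average 44/(44-k) keystrokes.
E[T] = 44/44 + 44/43 + 44/42 + ... + 44/2 + 44/1 = 44·H_{44}.
H_{44} = 4.373, so E[T] = 192.400.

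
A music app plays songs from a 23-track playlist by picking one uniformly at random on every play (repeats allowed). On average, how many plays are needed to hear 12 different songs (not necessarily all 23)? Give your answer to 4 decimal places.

16.4315

Going from k to k+1 distinct takes a geometric number of plays with mean 23/(23-k).
Sum over k = 0,...,11: E = 23/23 + 23/22 + 23/21 + ... + 23/13 + 23/12 = 16.43153.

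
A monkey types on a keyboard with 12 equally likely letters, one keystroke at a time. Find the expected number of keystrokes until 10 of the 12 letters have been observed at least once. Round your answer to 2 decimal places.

With k distinct letters already seen, the next new one arrives after an expected 12/(12-k) keystrokes.
Sum over k = 0,...,9: E = 12/12 + 12/11 + 12/10 + ... + 12/4 + 12/3 = 19.239.

19.24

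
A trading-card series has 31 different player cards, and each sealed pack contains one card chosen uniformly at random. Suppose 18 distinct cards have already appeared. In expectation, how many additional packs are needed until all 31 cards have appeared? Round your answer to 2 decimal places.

With k distinct cards already seen, the next new one takes an expected 31/(31-k) packs.
Sum over k = 18,...,30: E = 31/13 + 31/12 + 31/11 + ... + 31/2 + 31/1 = 98.584.

98.58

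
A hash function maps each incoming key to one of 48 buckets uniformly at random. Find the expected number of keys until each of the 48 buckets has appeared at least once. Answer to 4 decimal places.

The wait to go from k to k+1 distinct buckets is geometric with mean 48/(48-k).
E[T] = 48/48 + 48/47 + 48/46 + ... + 48/2 + 48/1 = 48·H_{48}.
H_{48} = 4.45880, so E[T] = 214.02226.

214.0223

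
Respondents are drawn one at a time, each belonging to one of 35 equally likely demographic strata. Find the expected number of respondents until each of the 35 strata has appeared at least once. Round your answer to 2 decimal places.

145.14

Split into phases: going from k distinct to k+1 distinct takes on average 35/(35-k) respondents.
E[T] = 35/35 + 35/34 + 35/33 + ... + 35/2 + 35/1 = 35·H_{35}.
H_{35} = 4.147, so E[T] = 145.137.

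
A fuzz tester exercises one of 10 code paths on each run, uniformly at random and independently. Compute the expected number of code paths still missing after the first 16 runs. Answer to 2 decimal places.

1.85

For each code path, P(unseen after 16) = (9/10)^16 = 0.185.
By linearity of expectation, E[unseen] = 10·(9/10)^16 = 1.853.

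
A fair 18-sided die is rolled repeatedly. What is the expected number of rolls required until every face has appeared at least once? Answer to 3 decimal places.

62.912

Split into phases: going from k distinct to k+1 distinct takes on average 18/(18-k) rolls.
E[T] = 18/18 + 18/17 + 18/16 + ... + 18/2 + 18/1 = 18·H_{18}.
H_{18} = 3.4951, so E[T] = 62.9119.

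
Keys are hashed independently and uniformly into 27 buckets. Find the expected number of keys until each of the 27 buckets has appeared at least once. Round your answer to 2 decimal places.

After k distinct buckets have appeared, the next key gives a new one with probability (27-k)/27, so the expected wait for the (k+1)-th is 27/(27-k).
E[T] = 27/27 + 27/26 + 27/25 + ... + 27/2 + 27/1 = 27·H_{27}.
H_{27} = 3.891, so E[T] = 105.069.

105.07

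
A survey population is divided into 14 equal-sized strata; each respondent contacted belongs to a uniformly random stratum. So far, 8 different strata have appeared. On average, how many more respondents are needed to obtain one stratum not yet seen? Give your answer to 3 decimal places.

Each respondent yields a new stratum with probability (14-8)/14 = 6/14, so the wait is geometric with mean 14/6.
E = 14/6 = 2.3333.

2.333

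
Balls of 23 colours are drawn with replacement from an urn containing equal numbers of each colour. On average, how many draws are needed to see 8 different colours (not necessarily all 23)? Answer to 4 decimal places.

9.5694

With k distinct colours already seen, the next new one arrives after an expected 23/(23-k) draws.
Sum over k = 0,...,7: E = 23/23 + 23/22 + 23/21 + ... + 23/17 + 23/16 = 9.56944.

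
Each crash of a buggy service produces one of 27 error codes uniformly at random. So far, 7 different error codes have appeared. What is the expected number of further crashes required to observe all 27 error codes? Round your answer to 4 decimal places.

The wait to go from k to k+1 distinct error codes is geometric with mean 27/(27-k).
Sum over k = 7,...,26: E = 27/20 + 27/19 + 27/18 + ... + 27/2 + 27/1 = 97.13897.

97.1390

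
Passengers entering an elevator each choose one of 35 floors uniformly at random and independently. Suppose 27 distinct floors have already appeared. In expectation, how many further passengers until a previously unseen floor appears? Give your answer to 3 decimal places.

4.375

Each passenger yields a new floor with probability (35-27)/35 = 8/35, so the wait is geometric with mean 35/8.
E = 35/8 = 4.3750.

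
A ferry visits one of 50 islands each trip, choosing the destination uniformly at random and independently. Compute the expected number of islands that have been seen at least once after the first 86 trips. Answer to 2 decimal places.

For each island, P(seen in 86 trips) = 1 - (49/50)^86 = 0.824.
By linearity of expectation, E[distinct seen] = 50·(1 - (49/50)^86) = 41.201.

41.20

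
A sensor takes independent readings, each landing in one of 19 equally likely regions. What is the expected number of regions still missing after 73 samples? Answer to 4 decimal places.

0.3670

For each region, P(unseen after 73) = (18/19)^73 = 0.01931.
By linearity of expectation, E[unseen] = 19·(18/19)^73 = 0.36697.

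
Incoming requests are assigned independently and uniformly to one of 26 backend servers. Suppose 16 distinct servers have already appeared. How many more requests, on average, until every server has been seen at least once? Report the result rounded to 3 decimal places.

The wait to go from k to k+1 distinct servers is geometric with mean 26/(26-k).
Sum over k = 16,...,25: E = 26/10 + 26/9 + 26/8 + ... + 26/2 + 26/1 = 76.1532.

76.153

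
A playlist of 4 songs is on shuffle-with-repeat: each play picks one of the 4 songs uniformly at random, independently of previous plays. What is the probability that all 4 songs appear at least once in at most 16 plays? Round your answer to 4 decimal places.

By inclusion–exclusion over which songs are missing,
P(all seen) = Σ_{j=0}^{4} (-1)^j C(4,j)((4-j)/4)^16
= 1.00000 - 0.04009 + 0.00009 - 0.00000 + 0.00000
= 0.96000.

0.9600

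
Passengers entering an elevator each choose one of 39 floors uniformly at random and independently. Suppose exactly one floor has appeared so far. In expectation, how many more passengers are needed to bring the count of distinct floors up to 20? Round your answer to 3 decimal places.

With k distinct floors already seen, the next new one takes an expected 39/(39-k) passengers.
Sum over k = 1,...,19: E = 39/38 + 39/37 + 39/36 + ... + 39/21 + 39/20 = 26.5263.

26.526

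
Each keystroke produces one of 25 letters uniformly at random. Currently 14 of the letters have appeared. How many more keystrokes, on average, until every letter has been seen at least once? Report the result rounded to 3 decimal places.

75.497

The wait to go from k to k+1 distinct letters is geometric with mean 25/(25-k).
Sum over k = 14,...,24: E = 25/11 + 25/10 + 25/9 + ... + 25/2 + 25/1 = 75.4969.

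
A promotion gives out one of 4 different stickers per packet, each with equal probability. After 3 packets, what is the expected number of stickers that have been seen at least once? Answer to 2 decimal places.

For each sticker, P(seen in 3 packets) = 1 - (3/4)^3 = 0.578.
By linearity of expectation, E[distinct seen] = 4·(1 - (3/4)^3) = 2.313.

2.31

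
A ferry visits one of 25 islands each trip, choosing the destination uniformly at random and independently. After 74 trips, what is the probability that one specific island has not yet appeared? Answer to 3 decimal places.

0.049

Each trip misses the fixed island with probability (25-1)/25 = 24/25, independently.
P(still missing after 74) = (24/25)^74 = 0.0488.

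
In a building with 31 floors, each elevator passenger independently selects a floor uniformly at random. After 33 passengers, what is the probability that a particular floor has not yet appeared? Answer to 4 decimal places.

Each passenger misses the fixed floor with probability (31-1)/31 = 30/31, independently.
P(still missing after 33) = (30/31)^33 = 0.33890.

0.3389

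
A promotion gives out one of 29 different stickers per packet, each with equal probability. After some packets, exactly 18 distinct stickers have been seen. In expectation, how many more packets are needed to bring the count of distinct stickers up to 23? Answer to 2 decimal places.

From k distinct to k+1 distinct takes on average 29/(29-k) packets.
Sum over k = 18,...,22: E = 29/11 + 29/10 + 29/9 + 29/8 + 29/7 = 16.526.

16.53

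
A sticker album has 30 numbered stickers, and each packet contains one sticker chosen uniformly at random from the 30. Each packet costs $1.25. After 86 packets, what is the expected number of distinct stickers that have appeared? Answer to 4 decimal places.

For each sticker, P(seen in 86 packets) = 1 - (29/30)^86 = 0.94582.
By linearity of expectation, E[distinct seen] = 30·(1 - (29/30)^86) = 28.37475.

28.3747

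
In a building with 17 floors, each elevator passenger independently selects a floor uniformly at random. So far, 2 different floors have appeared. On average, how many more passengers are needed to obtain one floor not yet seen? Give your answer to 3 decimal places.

The number of passengers until the next new floor is geometric with success probability 15/17, so its mean is 17/15.
E = 17/15 = 1.1333.

1.133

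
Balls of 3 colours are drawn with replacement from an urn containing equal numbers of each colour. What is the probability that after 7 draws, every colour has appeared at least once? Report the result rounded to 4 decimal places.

By inclusion–exclusion over which colours are missing,
P(all seen) = Σ_{j=0}^{3} (-1)^j C(3,j)((3-j)/3)^7
= 1.00000 - 0.17558 + 0.00137 - 0.00000
= 0.82579.

0.8258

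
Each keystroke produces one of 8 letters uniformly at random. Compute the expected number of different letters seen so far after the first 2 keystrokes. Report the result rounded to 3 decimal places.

For each letter, P(seen in 2 keystrokes) = 1 - (7/8)^2 = 0.2344.
By linearity of expectation, E[distinct seen] = 8·(1 - (7/8)^2) = 1.8750.

1.875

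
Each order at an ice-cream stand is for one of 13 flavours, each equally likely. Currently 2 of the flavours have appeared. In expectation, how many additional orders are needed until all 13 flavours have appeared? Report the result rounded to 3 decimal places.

39.258

From k distinct to k+1 distinct takes on average 13/(13-k) orders.
Sum over k = 2,...,12: E = 13/11 + 13/10 + 13/9 + ... + 13/2 + 13/1 = 39.2584.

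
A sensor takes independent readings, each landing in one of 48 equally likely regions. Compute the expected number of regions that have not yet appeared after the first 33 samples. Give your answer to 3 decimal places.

For each region, P(unseen after 33) = (47/48)^33 = 0.4992.
By linearity of expectation, E[unseen] = 48·(47/48)^33 = 23.9613.

23.961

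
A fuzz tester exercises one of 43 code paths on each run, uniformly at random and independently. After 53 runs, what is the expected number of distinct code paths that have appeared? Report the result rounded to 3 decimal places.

For each code path, P(seen in 53 runs) = 1 - (42/43)^53 = 0.7127.
By linearity of expectation, E[distinct seen] = 43·(1 - (42/43)^53) = 30.6447.

30.645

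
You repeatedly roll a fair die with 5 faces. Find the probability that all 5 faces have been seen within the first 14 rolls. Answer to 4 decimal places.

By inclusion–exclusion over which faces are missing,
P(all seen) = Σ_{j=0}^{5} (-1)^j C(5,j)((5-j)/5)^14
= 1.00000 - 0.21990 + 0.00784 - 0.00003 + 0.00000 - 0.00000
= 0.78791.

0.7879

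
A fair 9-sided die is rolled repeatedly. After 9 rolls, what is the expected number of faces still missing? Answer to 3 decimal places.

For each face, P(unseen after 9) = (8/9)^9 = 0.3464.
By linearity of expectation, E[unseen] = 9·(8/9)^9 = 3.1180.

3.118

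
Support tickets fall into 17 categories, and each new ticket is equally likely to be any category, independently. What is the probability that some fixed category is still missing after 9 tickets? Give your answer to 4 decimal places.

0.5795

On each ticket the fixed category fails to appear with probability 16/17.
P(still missing after 9) = (16/17)^9 = 0.57948.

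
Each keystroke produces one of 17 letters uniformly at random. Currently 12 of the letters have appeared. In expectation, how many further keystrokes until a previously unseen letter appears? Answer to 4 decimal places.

3.4000

The number of keystrokes until the next new letter is geometric with success probability 5/17, so its mean is 17/5.
E = 17/5 = 3.40000.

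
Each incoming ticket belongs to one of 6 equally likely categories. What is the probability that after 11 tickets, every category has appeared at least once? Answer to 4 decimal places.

By inclusion–exclusion over which categories are missing,
P(all seen) = Σ_{j=0}^{6} (-1)^j C(6,j)((6-j)/6)^11
= 1.00000 - 0.80753 + 0.17342 - 0.00977 + 0.00008 - 0.00000 + 0.00000
= 0.35621.

0.3562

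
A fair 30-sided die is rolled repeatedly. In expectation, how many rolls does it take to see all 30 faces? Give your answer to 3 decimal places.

After k distinct faces have appeared, the next roll gives a new one with probability (30-k)/30, so the expected wait for the (k+1)-th is 30/(30-k).
E[T] = 30/30 + 30/29 + 30/28 + ... + 30/2 + 30/1 = 30·H_{30}.
H_{30} = 3.9950, so E[T] = 119.8496.

119.850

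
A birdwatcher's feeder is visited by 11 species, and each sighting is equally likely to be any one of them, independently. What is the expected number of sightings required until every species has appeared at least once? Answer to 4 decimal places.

Split into phases: going from k distinct to k+1 distinct takes on average 11/(11-k) sightings.
E[T] = 11/11 + 11/10 + 11/9 + ... + 11/2 + 11/1 = 11·H_{11}.
H_{11} = 3.01988, so E[T] = 33.21865.

33.2187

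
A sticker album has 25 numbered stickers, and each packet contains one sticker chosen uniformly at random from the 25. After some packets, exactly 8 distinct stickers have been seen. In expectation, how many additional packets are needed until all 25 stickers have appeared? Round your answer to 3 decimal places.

The wait to go from k to k+1 distinct stickers is geometric with mean 25/(25-k).
Sum over k = 8,...,24: E = 25/17 + 25/16 + 25/15 + ... + 25/2 + 25/1 = 85.9888.

85.989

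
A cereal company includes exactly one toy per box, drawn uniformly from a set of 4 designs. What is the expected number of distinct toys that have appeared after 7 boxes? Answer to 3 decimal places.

3.466

For each toy, P(seen in 7 boxes) = 1 - (3/4)^7 = 0.8665.
By linearity of expectation, E[distinct seen] = 4·(1 - (3/4)^7) = 3.4661.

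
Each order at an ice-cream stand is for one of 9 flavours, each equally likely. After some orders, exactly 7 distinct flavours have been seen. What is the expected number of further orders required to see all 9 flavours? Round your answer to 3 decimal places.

13.500

With k distinct flavours already seen, the next new one takes an expected 9/(9-k) orders.
Sum over k = 7,...,8: E = 9/2 + 9/1 = 13.5000.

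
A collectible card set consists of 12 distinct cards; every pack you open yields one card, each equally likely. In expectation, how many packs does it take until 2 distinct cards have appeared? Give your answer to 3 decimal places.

Going from k to k+1 distinct takes a geometric number of packs with mean 12/(12-k).
Sum over k = 0,...,1: E = 12/12 + 12/11 = 2.0909.

2.091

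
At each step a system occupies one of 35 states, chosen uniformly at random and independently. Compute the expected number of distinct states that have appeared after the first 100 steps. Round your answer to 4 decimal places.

For each state, P(seen in 100 steps) = 1 - (34/35)^100 = 0.94491.
By linearity of expectation, E[distinct seen] = 35·(1 - (34/35)^100) = 33.07179.

33.0718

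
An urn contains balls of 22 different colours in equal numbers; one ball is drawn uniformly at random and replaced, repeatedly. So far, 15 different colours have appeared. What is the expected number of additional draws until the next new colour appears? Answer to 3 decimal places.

3.143

Each draw yields a new colour with probability (22-15)/22 = 7/22, so the wait is geometric with mean 22/7.
E = 22/7 = 3.1429.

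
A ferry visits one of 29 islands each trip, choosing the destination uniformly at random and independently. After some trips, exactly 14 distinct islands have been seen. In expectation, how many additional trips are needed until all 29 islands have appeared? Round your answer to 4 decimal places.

The wait to go from k to k+1 distinct islands is geometric with mean 29/(29-k).
Sum over k = 14,...,28: E = 29/15 + 29/14 + 29/13 + ... + 29/2 + 29/1 = 96.22864.

96.2286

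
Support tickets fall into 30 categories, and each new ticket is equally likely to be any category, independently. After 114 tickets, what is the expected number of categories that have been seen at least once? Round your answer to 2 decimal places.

For each category, P(seen in 114 tickets) = 1 - (29/30)^114 = 0.979.
By linearity of expectation, E[distinct seen] = 30·(1 - (29/30)^114) = 29.371.

29.37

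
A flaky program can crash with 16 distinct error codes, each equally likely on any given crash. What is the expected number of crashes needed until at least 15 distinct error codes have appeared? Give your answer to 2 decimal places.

Going from k to k+1 distinct takes a geometric number of crashes with mean 16/(16-k).
Sum over k = 0,...,14: E = 16/16 + 16/15 + 16/14 + ... + 16/3 + 16/2 = 38.092.

38.09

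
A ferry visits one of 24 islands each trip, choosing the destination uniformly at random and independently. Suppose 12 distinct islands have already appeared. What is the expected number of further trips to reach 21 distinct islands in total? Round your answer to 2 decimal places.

With k distinct islands already seen, the next new one takes an expected 24/(24-k) trips.
Sum over k = 12,...,20: E = 24/12 + 24/11 + 24/10 + ... + 24/5 + 24/4 = 30.477.

30.48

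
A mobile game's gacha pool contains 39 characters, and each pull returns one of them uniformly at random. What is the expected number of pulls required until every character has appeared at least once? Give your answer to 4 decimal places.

165.8882

After k distinct characters have appeared, the next pull gives a new one with probability (39-k)/39, so the expected wait for the (k+1)-th is 39/(39-k).
E[T] = 39/39 + 39/38 + 39/37 + ... + 39/2 + 39/1 = 39·H_{39}.
H_{39} = 4.25354, so E[T] = 165.88818.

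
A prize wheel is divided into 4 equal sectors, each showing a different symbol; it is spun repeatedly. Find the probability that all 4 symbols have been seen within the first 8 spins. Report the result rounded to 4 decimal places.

0.6229

Let A_i be the event that symbol i is missing after 8 spins. By inclusion–exclusion on the A_i,
P(all seen) = Σ_{j=0}^{4} (-1)^j C(4,j)((4-j)/4)^8
= 1.00000 - 0.40045 + 0.02344 - 0.00006 + 0.00000
= 0.62292.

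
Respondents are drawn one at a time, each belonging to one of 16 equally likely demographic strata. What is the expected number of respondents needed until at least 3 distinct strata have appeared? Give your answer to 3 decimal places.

With k distinct strata already seen, the next new one arrives after an expected 16/(16-k) respondents.
Sum over k = 0,...,2: E = 16/16 + 16/15 + 16/14 = 3.2095.

3.210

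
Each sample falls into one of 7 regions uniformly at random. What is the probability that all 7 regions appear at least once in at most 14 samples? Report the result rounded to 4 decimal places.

0.3666

By inclusion–exclusion over which regions are missing,
P(all seen) = Σ_{j=0}^{7} (-1)^j C(7,j)((7-j)/7)^14
= 1.00000 - 0.80880 + 0.18898 - 0.01385 + 0.00025 - 0.00000 + 0.00000 - 0.00000
= 0.36657.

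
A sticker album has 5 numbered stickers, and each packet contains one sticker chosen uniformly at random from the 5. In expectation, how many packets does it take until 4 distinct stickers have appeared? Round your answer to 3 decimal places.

Going from k to k+1 distinct takes a geometric number of packets with mean 5/(5-k).
Sum over k = 0,...,3: E = 5/5 + 5/4 + 5/3 + 5/2 = 6.4167.

6.417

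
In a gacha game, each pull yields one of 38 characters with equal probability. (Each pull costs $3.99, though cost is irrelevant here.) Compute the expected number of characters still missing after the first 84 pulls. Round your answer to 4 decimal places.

4.0449

For each character, P(unseen after 84) = (37/38)^84 = 0.10644.
By linearity of expectation, E[unseen] = 38·(37/38)^84 = 4.04489.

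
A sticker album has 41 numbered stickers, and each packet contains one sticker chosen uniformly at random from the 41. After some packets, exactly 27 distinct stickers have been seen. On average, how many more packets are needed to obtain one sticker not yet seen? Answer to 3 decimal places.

Each packet yields a new sticker with probability (41-27)/41 = 14/41, so the wait is geometric with mean 41/14.
E = 41/14 = 2.9286.

2.929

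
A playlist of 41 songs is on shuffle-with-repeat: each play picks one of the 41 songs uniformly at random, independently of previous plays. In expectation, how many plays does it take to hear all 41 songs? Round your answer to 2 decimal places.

After k distinct songs have appeared, the next play gives a new one with probability (41-k)/41, so the expected wait for the (k+1)-th is 41/(41-k).
E[T] = 41/41 + 41/40 + 41/39 + ... + 41/2 + 41/1 = 41·H_{41}.
H_{41} = 4.303, so E[T] = 176.420.

176.42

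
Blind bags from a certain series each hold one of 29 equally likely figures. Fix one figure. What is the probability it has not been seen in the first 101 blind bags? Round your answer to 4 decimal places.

Each blind bag misses the fixed figure with probability (29-1)/29 = 28/29, independently.
P(still missing after 101) = (28/29)^101 = 0.02889.

0.0289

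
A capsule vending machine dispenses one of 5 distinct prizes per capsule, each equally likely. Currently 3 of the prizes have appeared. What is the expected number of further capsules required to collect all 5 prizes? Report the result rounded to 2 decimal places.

The wait to go from k to k+1 distinct prizes is geometric with mean 5/(5-k).
Sum over k = 3,...,4: E = 5/2 + 5/1 = 7.500.

7.50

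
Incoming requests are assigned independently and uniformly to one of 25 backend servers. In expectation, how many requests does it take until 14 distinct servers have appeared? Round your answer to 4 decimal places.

With k distinct servers already seen, the next new one arrives after an expected 25/(25-k) requests.
Sum over k = 0,...,13: E = 25/25 + 25/24 + 25/23 + ... + 25/13 + 25/12 = 19.90202.

19.9020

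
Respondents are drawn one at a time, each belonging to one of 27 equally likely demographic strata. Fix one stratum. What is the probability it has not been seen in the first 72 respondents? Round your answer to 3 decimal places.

0.066

Each respondent misses the fixed stratum with probability (27-1)/27 = 26/27, independently.
P(still missing after 72) = (26/27)^72 = 0.0661.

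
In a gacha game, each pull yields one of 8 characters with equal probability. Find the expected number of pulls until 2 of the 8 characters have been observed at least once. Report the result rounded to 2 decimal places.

2.14

With k distinct characters already seen, the next new one arrives after an expected 8/(8-k) pulls.
Sum over k = 0,...,1: E = 8/8 + 8/7 = 2.143.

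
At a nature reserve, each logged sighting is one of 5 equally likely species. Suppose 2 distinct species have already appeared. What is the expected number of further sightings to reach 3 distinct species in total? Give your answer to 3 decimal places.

The wait to go from k to k+1 distinct species is geometric with mean 5/(5-k).
Only the k = 2 term is needed: E = 5/3 = 1.6667.

1.667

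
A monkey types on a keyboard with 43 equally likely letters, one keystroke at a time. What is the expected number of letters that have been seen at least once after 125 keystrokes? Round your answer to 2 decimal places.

For each letter, P(seen in 125 keystrokes) = 1 - (42/43)^125 = 0.947.
By linearity of expectation, E[distinct seen] = 43·(1 - (42/43)^125) = 40.730.

40.73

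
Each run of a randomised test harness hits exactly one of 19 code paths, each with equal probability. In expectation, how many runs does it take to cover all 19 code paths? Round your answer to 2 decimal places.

67.41

Split into phases: going from k distinct to k+1 distinct takes on average 19/(19-k) runs.
E[T] = 19/19 + 19/18 + 19/17 + ... + 19/2 + 19/1 = 19·H_{19}.
H_{19} = 3.548, so E[T] = 67.407.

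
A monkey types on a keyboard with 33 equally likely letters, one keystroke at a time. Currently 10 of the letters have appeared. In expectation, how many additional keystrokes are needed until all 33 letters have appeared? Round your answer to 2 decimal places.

With k distinct letters already seen, the next new one takes an expected 33/(33-k) keystrokes.
Sum over k = 10,...,32: E = 33/23 + 33/22 + 33/21 + ... + 33/2 + 33/1 = 123.232.

123.23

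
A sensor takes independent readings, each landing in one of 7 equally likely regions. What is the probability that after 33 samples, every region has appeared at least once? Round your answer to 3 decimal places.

0.957

By inclusion–exclusion over which regions are missing,
P(all seen) = Σ_{j=0}^{7} (-1)^j C(7,j)((7-j)/7)^33
= 1.0000 - 0.0432 + 0.0003 - 0.0000 + 0.0000 - 0.0000 + 0.0000 - 0.0000
= 0.9571.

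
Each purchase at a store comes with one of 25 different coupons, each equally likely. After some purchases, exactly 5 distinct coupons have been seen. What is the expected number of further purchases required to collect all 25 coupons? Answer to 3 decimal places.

89.943

With k distinct coupons already seen, the next new one takes an expected 25/(25-k) purchases.
Sum over k = 5,...,24: E = 25/20 + 25/19 + 25/18 + ... + 25/2 + 25/1 = 89.9435.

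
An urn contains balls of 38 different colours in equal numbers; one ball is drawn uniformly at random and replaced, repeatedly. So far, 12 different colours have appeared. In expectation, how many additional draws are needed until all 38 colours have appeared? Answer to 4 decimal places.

From k distinct to k+1 distinct takes on average 38/(38-k) draws.
Sum over k = 12,...,37: E = 38/26 + 38/25 + 38/24 + ... + 38/2 + 38/1 = 146.46795.

146.4679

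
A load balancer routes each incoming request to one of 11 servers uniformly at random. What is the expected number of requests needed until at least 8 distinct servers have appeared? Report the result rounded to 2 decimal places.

13.05

With k distinct servers already seen, the next new one arrives after an expected 11/(11-k) requests.
Sum over k = 0,...,7: E = 11/11 + 11/10 + 11/9 + ... + 11/5 + 11/4 = 13.052.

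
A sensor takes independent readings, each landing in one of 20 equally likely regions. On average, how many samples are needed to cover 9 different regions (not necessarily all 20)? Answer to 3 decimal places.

11.557

Going from k to k+1 distinct takes a geometric number of samples with mean 20/(20-k).
Sum over k = 0,...,8: E = 20/20 + 20/19 + 20/18 + ... + 20/13 + 20/12 = 11.5572.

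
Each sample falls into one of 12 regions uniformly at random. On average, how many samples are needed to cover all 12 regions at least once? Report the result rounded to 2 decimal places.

After k distinct regions have appeared, the next sample gives a new one with probability (12-k)/12, so the expected wait for the (k+1)-th is 12/(12-k).
E[T] = 12/12 + 12/11 + 12/10 + ... + 12/2 + 12/1 = 12·H_{12}.
H_{12} = 3.103, so E[T] = 37.239.

37.24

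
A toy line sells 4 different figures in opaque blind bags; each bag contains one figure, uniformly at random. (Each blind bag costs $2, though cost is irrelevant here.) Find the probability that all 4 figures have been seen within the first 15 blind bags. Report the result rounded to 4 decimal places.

0.9467

By inclusion–exclusion over which figures are missing,
P(all seen) = Σ_{j=0}^{4} (-1)^j C(4,j)((4-j)/4)^15
= 1.00000 - 0.05345 + 0.00018 - 0.00000 + 0.00000
= 0.94673.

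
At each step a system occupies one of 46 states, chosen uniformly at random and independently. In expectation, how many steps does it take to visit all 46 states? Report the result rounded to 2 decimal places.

Split into phases: going from k distinct to k+1 distinct takes on average 46/(46-k) steps.
E[T] = 46/46 + 46/45 + 46/44 + ... + 46/2 + 46/1 = 46·H_{46}.
H_{46} = 4.417, so E[T] = 203.168.

203.17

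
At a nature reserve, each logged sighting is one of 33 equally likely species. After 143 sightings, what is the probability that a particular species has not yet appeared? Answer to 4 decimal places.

Each sighting misses the fixed species with probability (33-1)/33 = 32/33, independently.
P(still missing after 143) = (32/33)^143 = 0.01227.

0.0123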